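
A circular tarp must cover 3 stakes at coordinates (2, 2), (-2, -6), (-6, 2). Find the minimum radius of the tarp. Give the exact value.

Call the three points A, B, C in the order given.
Side lengths²: AB² = 80, AC² = 64, BC² = 80.
Since BC² = 80 < 80 + 64 = 144, the triangle is acute, so the smallest enclosing circle is the circumcircle.
Circumcentre = (-2, -1), r² = 25.
r = √25 = 5.

5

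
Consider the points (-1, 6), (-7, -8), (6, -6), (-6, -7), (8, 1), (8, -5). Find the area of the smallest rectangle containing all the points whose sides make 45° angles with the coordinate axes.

In coordinates u = x + y, v = x − y the rectangle is axis-aligned; the map (x,y)→(u,v) scales areas by 2.
u-values: 5, -15, 0, -13, 9, 3; range = 9 − (-15) = 24.
v-values: -7, 1, 12, 1, 7, 13; range = 13 − (-7) = 20.
Area = (24 × 20) / 2 = 240.

240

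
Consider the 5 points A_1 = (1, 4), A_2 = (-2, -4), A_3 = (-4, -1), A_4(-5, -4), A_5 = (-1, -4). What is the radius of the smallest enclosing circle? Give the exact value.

5

By Welzl's lemma the MEC is supported by two points (diametrically opposite) or three points (on a circumcircle).
The farthest pair is A_1–A_4 with squared distance 100. The circle on this segment as diameter has centre (-2, 0) and r² = 100/4 = 25.
Check A_2: distance² to centre = 16 ≤ 25, so it lies inside.
All remaining points lie in this disk, and no smaller disk contains both endpoints, so this is the minimum enclosing circle.
r = √25 = 5.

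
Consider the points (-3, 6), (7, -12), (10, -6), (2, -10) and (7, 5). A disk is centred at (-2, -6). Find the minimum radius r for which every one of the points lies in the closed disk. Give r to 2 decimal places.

14.21

The required radius is the distance from (-2, -6) to the farthest point.
Squared distances: 145, 117, 144, 32, 202.
Maximum is 202, attained at (7, 5).
r = √202 ≈ 14.21.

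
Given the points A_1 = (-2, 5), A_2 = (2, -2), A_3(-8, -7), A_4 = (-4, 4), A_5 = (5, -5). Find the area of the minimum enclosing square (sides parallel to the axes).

The bounding box has width 13 and height 12.
An axis-aligned square enclosing the set must have side ≥ max(width, height).
So the minimum side is max(13, 12) = 13.
Area = 13² = 169.

169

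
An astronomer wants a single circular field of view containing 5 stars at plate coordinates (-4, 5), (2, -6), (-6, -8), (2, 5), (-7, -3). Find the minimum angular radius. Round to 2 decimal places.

7.63

The minimum enclosing circle of a finite set is fixed by two of the points (as a diameter) or three (as a circumcircle).
The farthest pair is (-6, -8)–(2, 5) with squared distance 233. The circle on this segment as diameter has centre (-2, -1.5) and r² = 233/4 = 58.25.
Check (-4, 5): distance² to centre = 46.25 ≤ 58.25, so it lies inside.
All remaining points lie in this disk, and no smaller disk contains both endpoints, so this is the minimum enclosing circle.
r = √(58.25) ≈ 7.63.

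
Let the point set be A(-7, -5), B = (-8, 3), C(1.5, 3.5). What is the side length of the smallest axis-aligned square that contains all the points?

The bounding box has width 9.5 and height 8.5.
An axis-aligned square enclosing the set must have side ≥ max(width, height).
So the minimum side is max(9.5, 8.5) = 9.5.

9.5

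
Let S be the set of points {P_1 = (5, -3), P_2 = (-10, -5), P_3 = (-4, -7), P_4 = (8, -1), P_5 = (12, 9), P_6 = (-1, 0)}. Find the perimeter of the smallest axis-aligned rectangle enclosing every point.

Width = max x − min x = 12 − (-10) = 22.
Height = max y − min y = 9 − (-7) = 16.
Perimeter = 2(22 + 16) = 76.

76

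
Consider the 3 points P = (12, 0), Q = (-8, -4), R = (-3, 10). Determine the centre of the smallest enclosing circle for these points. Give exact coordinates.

Side lengths²: PQ² = 416, PR² = 325, QR² = 221.
Since PQ² = 416 < 325 + 221 = 546, the triangle is acute, so the smallest enclosing circle is the circumcircle.
Circumcentre = (1.5, 0.5), r² = 110.5.
Centre = (1.5, 0.5).

(1.5, 0.5)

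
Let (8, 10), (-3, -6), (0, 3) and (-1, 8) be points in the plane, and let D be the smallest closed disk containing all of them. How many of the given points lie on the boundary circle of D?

2

A smallest enclosing disk is always determined by at most three of the input points on its boundary.
The farthest pair is (8, 10)–(-3, -6) with squared distance 377. The circle on this segment as diameter has centre (2.5, 2) and r² = 377/4 = 94.25.
Check (0, 3): distance² to centre = 7.25 ≤ 94.25, so it lies inside.
All remaining points lie in this disk, and no smaller disk contains both endpoints, so this is the minimum enclosing circle.
The points at distance exactly r from the centre are (8, 10), (-3, -6) — 2 points.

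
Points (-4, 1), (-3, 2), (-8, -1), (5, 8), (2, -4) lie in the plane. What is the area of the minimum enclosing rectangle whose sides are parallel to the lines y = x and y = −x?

In coordinates u = x + y, v = x − y the rectangle is axis-aligned; the map (x,y)→(u,v) scales areas by 2.
u-values: -3, -1, -9, 13, -2; range = 13 − (-9) = 22.
v-values: -5, -5, -7, -3, 6; range = 6 − (-7) = 13.
Area = (22 × 13) / 2 = 143.

143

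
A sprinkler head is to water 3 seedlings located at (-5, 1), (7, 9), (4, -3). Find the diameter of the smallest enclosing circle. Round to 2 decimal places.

Call the three points A, B, C in the order given.
Side lengths²: AB² = 208, AC² = 97, BC² = 153.
Since AB² = 208 < 153 + 97 = 250, the triangle is acute, so the smallest enclosing circle is the circumcircle.
Circumcentre = (1.7, 3.95), r² = 53.5925.
Diameter = 2r = 2√(53.5925) ≈ 14.64.

14.64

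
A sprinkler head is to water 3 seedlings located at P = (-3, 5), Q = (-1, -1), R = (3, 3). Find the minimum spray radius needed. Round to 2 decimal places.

Side lengths²: PQ² = 40, PR² = 40, QR² = 32.
Since PR² = 40 < 40 + 32 = 72, the triangle is acute, so the smallest enclosing circle is the circumcircle.
Circumcentre = (-0.5, 2.5), r² = 12.5.
r = √(12.5) ≈ 3.54.

3.54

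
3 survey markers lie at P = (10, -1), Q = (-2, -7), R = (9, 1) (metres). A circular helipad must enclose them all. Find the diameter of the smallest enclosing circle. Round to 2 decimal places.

Side lengths²: PQ² = 180, PR² = 5, QR² = 185.
Since QR² = 185 ≥ 180 + 5 = 185, the angle opposite QR is not acute, so the smallest enclosing circle has QR as diameter.
Centre = midpoint of QR = (3.5, -3), r² = 185/4 = 46.25.
Diameter = 2r = 2√(46.25) ≈ 13.60.

13.60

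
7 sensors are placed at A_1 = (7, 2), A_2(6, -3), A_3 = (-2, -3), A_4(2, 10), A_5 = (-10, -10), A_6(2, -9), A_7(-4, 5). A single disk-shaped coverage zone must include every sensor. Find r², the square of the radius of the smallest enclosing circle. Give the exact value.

136

By Welzl's lemma the MEC is supported by two points (diametrically opposite) or three points (on a circumcircle).
The farthest pair is A_4–A_5 with squared distance 544. The circle on this segment as diameter has centre (-4, 0) and r² = 544/4 = 136.
Check A_1: distance² to centre = 125 ≤ 136, so it lies inside.
All remaining points lie in this disk, and no smaller disk contains both endpoints, so this is the minimum enclosing circle.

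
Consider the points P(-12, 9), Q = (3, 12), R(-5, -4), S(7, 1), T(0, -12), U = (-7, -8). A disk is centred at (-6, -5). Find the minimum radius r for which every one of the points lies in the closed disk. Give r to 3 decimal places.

The required radius is the distance from (-6, -5) to the farthest point.
Squared distances: 232, 370, 2, 205, 85, 10.
Maximum is 370, attained at Q.
r = √370 ≈ 19.235.

19.235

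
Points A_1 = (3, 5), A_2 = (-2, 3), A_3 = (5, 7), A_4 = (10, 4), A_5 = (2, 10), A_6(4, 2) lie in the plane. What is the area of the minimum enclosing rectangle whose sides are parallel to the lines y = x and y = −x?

In coordinates u = x + y, v = x − y the rectangle is axis-aligned; the map (x,y)→(u,v) scales areas by 2.
u-values: 8, 1, 12, 14, 12, 6; range = 14 − 1 = 13.
v-values: -2, -5, -2, 6, -8, 2; range = 6 − (-8) = 14.
Area = (13 × 14) / 2 = 91.

91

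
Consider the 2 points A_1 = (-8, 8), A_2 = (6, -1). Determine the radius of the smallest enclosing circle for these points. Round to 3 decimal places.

The smallest circle enclosing two points has them as diameter endpoints.
Centre = midpoint = (-1, 3.5); r² = |A_1A_2|²/4 = 277/4 = 69.25.
r = √(69.25) ≈ 8.322.

8.322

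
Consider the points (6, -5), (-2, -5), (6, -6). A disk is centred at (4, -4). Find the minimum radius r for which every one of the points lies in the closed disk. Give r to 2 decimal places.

6.08

The required radius is the distance from (4, -4) to the farthest point.
Squared distances: 5, 37, 8.
Maximum is 37, attained at (-2, -5).
r = √37 ≈ 6.08.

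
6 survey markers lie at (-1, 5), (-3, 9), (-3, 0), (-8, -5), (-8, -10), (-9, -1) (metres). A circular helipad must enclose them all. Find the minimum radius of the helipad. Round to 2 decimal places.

By Welzl's lemma the MEC is supported by two points (diametrically opposite) or three points (on a circumcircle).
The farthest pair is (-3, 9)–(-8, -10) with squared distance 386. The circle on this segment as diameter has centre (-5.5, -0.5) and r² = 386/4 = 96.5.
Check (-1, 5): distance² to centre = 50.5 ≤ 96.5, so it lies inside.
All remaining points lie in this disk, and no smaller disk contains both endpoints, so this is the minimum enclosing circle.
r = √(96.5) ≈ 9.82.

9.82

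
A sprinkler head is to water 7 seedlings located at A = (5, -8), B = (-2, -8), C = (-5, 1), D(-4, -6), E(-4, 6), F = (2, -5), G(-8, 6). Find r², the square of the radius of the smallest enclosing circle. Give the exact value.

91.25

By Welzl's lemma the MEC is supported by two points (diametrically opposite) or three points (on a circumcircle).
The farthest pair is A–G with squared distance 365. The circle on this segment as diameter has centre (-1.5, -1) and r² = 365/4 = 91.25.
Check B: distance² to centre = 49.25 ≤ 91.25, so it lies inside.
All remaining points lie in this disk, and no smaller disk contains both endpoints, so this is the minimum enclosing circle.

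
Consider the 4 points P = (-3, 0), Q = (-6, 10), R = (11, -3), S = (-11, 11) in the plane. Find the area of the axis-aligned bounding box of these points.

x ranges over [-11, 11], width 22.
y ranges over [-3, 11], height 14.
Area = 22 × 14 = 308.

308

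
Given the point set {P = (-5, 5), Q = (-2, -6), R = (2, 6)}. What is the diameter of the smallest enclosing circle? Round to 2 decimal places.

12.75

Side lengths²: PQ² = 130, PR² = 50, QR² = 160.
Since QR² = 160 < 130 + 50 = 180, the triangle is acute, so the smallest enclosing circle is the circumcircle.
Circumcentre = (-0.75, 0.25), r² = 40.625.
Diameter = 2r = 2√(40.625) ≈ 12.75.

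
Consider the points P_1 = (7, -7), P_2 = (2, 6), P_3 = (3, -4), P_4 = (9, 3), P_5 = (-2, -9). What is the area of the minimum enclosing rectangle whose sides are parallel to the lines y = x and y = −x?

In coordinates u = x + y, v = x − y the rectangle is axis-aligned; the map (x,y)→(u,v) scales areas by 2.
u-values: 0, 8, -1, 12, -11; range = 12 − (-11) = 23.
v-values: 14, -4, 7, 6, 7; range = 14 − (-4) = 18.
Area = (23 × 18) / 2 = 207.

207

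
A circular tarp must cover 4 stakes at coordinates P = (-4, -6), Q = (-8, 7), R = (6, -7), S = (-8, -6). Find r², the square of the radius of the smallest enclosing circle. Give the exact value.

A smallest enclosing disk is always determined by at most three of the input points on its boundary.
The farthest pair is Q–R with squared distance 392. The circle on this segment as diameter has centre (-1, 0) and r² = 392/4 = 98.
Check P: distance² to centre = 45 ≤ 98, so it lies inside.
All remaining points lie in this disk, and no smaller disk contains both endpoints, so this is the minimum enclosing circle.

98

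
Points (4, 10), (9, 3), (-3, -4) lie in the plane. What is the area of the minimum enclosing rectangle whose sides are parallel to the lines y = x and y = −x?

In coordinates u = x + y, v = x − y the rectangle is axis-aligned; the map (x,y)→(u,v) scales areas by 2.
u-values: 14, 12, -7; range = 14 − (-7) = 21.
v-values: -6, 6, 1; range = 6 − (-6) = 12.
Area = (21 × 12) / 2 = 126.

126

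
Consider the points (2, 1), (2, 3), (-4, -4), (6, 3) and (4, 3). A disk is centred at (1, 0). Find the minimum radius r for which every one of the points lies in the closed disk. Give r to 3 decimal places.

The required radius is the distance from (1, 0) to the farthest point.
Squared distances: 2, 10, 41, 34, 18.
Maximum is 41, attained at (-4, -4).
r = √41 ≈ 6.403.

6.403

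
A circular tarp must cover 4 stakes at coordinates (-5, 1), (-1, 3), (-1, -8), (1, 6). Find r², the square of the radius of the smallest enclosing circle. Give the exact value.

By Welzl's lemma the MEC is supported by two points (diametrically opposite) or three points (on a circumcircle).
The farthest pair is (-1, -8)–(1, 6) with squared distance 200. The circle on this segment as diameter has centre (0, -1) and r² = 200/4 = 50.
Check (-5, 1): distance² to centre = 29 ≤ 50, so it lies inside.
All remaining points lie in this disk, and no smaller disk contains both endpoints, so this is the minimum enclosing circle.

50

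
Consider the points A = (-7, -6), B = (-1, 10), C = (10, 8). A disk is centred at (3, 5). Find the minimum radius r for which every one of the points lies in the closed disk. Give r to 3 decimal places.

14.866

The required radius is the distance from (3, 5) to the farthest point.
Squared distances: 221, 41, 58.
Maximum is 221, attained at A.
r = √221 ≈ 14.866.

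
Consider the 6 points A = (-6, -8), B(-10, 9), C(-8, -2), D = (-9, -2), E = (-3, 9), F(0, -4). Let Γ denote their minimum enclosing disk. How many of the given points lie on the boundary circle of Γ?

A smallest enclosing disk is always determined by at most three of the input points on its boundary.
The minimum enclosing circle is determined by three boundary points: A, B, E.
Their circumcentre is (-6.5, 29/34) with r² = 45445/578.
The farthest remaining point F is at distance² 38033/578 ≤ 45445/578.
The points at distance exactly r from the centre are A, B, E — 3 points.

3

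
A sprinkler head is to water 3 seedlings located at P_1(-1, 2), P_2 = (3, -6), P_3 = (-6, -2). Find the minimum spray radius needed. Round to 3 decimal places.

5.036

Side lengths²: P_1P_2² = 80, P_1P_3² = 41, P_2P_3² = 97.
Since P_2P_3² = 97 < 80 + 41 = 121, the triangle is acute, so the smallest enclosing circle is the circumcircle.
Circumcentre = (-15/14, -85/28), r² = 19885/784.
r = √(19885/784) ≈ 5.036.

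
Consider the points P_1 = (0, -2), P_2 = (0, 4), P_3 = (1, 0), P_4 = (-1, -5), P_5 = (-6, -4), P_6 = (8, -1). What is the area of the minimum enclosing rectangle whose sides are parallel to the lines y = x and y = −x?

In coordinates u = x + y, v = x − y the rectangle is axis-aligned; the map (x,y)→(u,v) scales areas by 2.
u-values: -2, 4, 1, -6, -10, 7; range = 7 − (-10) = 17.
v-values: 2, -4, 1, 4, -2, 9; range = 9 − (-4) = 13.
Area = (17 × 13) / 2 = 110.5.

110.5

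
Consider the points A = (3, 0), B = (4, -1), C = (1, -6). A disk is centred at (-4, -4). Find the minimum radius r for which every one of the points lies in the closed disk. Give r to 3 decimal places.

8.544

The required radius is the distance from (-4, -4) to the farthest point.
Squared distances: 65, 73, 29.
Maximum is 73, attained at B.
r = √73 ≈ 8.544.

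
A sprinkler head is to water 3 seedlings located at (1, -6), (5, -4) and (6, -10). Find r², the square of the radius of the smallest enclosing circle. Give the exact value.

Call the three points A, B, C in the order given.
Side lengths²: AB² = 20, AC² = 41, BC² = 37.
Since AC² = 41 < 37 + 20 = 57, the triangle is acute, so the smallest enclosing circle is the circumcircle.
Circumcentre = (107/26, -94/13), r² = 7585/676.

7585/676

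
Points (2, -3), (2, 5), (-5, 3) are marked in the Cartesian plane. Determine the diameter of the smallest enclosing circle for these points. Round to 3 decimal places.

9.588

Call the three points A, B, C in the order given.
Side lengths²: AB² = 64, AC² = 85, BC² = 53.
Since AC² = 85 < 64 + 53 = 117, the triangle is acute, so the smallest enclosing circle is the circumcircle.
Circumcentre = (-9/14, 1), r² = 4505/196.
Diameter = 2r = 2√(4505/196) ≈ 9.588.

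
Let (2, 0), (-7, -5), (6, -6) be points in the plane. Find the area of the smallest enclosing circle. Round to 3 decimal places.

Call the three points A, B, C in the order given.
Side lengths²: AB² = 106, AC² = 52, BC² = 170.
Since BC² = 170 ≥ 106 + 52 = 158, the angle opposite BC is not acute, so the smallest enclosing circle has BC as diameter.
Centre = midpoint of BC = (-0.5, -5.5), r² = 170/4 = 42.5.
Area = π·r² = π·42.5 ≈ 133.518.

133.518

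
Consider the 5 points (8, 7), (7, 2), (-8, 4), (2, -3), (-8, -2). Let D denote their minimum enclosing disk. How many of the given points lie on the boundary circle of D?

The minimum enclosing circle of a finite set is fixed by two of the points (as a diameter) or three (as a circumcircle).
The farthest pair is (8, 7)–(-8, -2) with squared distance 337. The circle on this segment as diameter has centre (0, 2.5) and r² = 337/4 = 84.25.
Check (7, 2): distance² to centre = 49.25 ≤ 84.25, so it lies inside.
All remaining points lie in this disk, and no smaller disk contains both endpoints, so this is the minimum enclosing circle.
The points at distance exactly r from the centre are (8, 7), (-8, -2) — 2 points.

2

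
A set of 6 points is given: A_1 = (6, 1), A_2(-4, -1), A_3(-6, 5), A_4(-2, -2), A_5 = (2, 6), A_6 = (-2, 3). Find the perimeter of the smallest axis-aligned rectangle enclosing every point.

Width = max x − min x = 6 − (-6) = 12.
Height = max y − min y = 6 − (-2) = 8.
Perimeter = 2(12 + 8) = 40.

40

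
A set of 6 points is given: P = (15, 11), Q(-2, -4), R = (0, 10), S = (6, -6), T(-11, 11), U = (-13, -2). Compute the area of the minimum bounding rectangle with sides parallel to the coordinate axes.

476

x ranges over [-13, 15], width 28.
y ranges over [-6, 11], height 17.
Area = 28 × 17 = 476.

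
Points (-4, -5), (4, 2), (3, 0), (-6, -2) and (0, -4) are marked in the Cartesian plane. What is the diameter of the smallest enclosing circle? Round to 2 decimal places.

The minimum enclosing circle is determined by three boundary points: (-4, -5), (4, 2), (-6, -2).
Their circumcentre is (-14/19, -25/38) with r² = 42601/1444.
The farthest remaining point (3, 0) is at distance² 20789/1444 ≤ 42601/1444.
Diameter = 2r = 2√(42601/1444) ≈ 10.86.

10.86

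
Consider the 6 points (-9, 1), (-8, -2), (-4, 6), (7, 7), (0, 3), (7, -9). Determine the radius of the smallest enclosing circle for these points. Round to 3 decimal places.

The minimum enclosing circle is determined by three boundary points: (-9, 1), (7, 7), (7, -9).
Their circumcentre is (0.875, -1) with r² = 101.515625.
The farthest remaining point (-8, -2) is at distance² 79.765625 ≤ 101.515625.
r = √(101.515625) ≈ 10.075.

10.075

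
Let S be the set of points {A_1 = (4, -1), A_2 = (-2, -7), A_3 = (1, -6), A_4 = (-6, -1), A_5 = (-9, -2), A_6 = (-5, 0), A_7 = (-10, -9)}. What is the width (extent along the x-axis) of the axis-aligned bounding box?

max x = 4, min x = -10, so width = 14.

14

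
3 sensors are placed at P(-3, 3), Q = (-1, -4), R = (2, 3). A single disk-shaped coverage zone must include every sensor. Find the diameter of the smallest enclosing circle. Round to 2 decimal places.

Side lengths²: PQ² = 53, PR² = 25, QR² = 58.
Since QR² = 58 < 53 + 25 = 78, the triangle is acute, so the smallest enclosing circle is the circumcircle.
Circumcentre = (-0.5, -1/14), r² = 1537/98.
Diameter = 2r = 2√(1537/98) ≈ 7.92.

7.92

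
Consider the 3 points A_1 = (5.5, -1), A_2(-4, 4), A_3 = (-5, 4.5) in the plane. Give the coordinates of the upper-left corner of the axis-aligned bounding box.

x-range [-5, 5.5], y-range [-1, 4.5].
The upper-left corner is (-5, 4.5).

(-5, 4.5)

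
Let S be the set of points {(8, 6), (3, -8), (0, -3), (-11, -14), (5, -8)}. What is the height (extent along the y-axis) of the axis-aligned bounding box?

20

max y = 6, min y = -14, so height = 20.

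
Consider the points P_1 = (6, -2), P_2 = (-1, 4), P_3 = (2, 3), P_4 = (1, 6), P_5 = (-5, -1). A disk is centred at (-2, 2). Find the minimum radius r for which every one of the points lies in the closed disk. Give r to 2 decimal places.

The required radius is the distance from (-2, 2) to the farthest point.
Squared distances: 80, 5, 17, 25, 18.
Maximum is 80, attained at P_1.
r = √80 ≈ 8.94.

8.94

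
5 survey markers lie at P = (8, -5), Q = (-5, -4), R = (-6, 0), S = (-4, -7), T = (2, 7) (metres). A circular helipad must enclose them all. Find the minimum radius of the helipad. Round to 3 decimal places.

A smallest enclosing disk is always determined by at most three of the input points on its boundary.
The minimum enclosing circle is determined by three boundary points: P, S, T.
Their circumcentre is (15/13, -12/13) with r² = 10730/169.
The farthest remaining point R is at distance² 8793/169 ≤ 10730/169.
r = √(10730/169) ≈ 7.968.

7.968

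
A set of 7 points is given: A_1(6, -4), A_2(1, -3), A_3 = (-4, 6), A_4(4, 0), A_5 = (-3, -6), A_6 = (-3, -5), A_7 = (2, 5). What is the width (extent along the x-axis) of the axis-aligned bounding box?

10

max x = 6, min x = -4, so width = 10.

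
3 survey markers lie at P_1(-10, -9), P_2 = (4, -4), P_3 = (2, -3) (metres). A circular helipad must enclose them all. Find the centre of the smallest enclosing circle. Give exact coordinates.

Side lengths²: P_1P_2² = 221, P_1P_3² = 180, P_2P_3² = 5.
Since P_1P_2² = 221 ≥ 180 + 5 = 185, the angle opposite P_1P_2 is not acute, so the smallest enclosing circle has P_1P_2 as diameter.
Centre = midpoint of P_1P_2 = (-3, -6.5), r² = 221/4 = 55.25.
Centre = (-3, -6.5).

(-3, -6.5)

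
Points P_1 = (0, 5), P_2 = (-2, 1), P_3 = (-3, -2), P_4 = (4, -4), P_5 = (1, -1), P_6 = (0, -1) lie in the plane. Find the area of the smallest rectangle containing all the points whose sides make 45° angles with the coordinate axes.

In coordinates u = x + y, v = x − y the rectangle is axis-aligned; the map (x,y)→(u,v) scales areas by 2.
u-values: 5, -1, -5, 0, 0, -1; range = 5 − (-5) = 10.
v-values: -5, -3, -1, 8, 2, 1; range = 8 − (-5) = 13.
Area = (10 × 13) / 2 = 65.

65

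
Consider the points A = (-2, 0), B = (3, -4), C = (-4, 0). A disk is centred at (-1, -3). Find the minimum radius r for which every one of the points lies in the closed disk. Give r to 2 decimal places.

4.24

The required radius is the distance from (-1, -3) to the farthest point.
Squared distances: 10, 17, 18.
Maximum is 18, attained at C.
r = √18 ≈ 4.24.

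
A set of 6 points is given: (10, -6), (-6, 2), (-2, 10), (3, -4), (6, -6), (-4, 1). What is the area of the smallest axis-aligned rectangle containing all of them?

x ranges over [-6, 10], width 16.
y ranges over [-6, 10], height 16.
Area = 16 × 16 = 256.

256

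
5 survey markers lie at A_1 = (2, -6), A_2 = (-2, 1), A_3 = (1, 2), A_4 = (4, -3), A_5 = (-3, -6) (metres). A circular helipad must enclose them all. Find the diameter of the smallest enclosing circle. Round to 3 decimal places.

9.027

A smallest enclosing disk is always determined by at most three of the input points on its boundary.
The minimum enclosing circle is determined by three boundary points: A_3, A_4, A_5.
Their circumcentre is (-5/11, -25/11) with r² = 2465/121.
The farthest remaining point A_1 is at distance² 2410/121 ≤ 2465/121.
Diameter = 2r = 2√(2465/121) ≈ 9.027.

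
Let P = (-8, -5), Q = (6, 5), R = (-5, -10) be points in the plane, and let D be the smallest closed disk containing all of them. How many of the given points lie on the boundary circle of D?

2

Side lengths²: PQ² = 296, PR² = 34, QR² = 346.
Since QR² = 346 ≥ 296 + 34 = 330, the angle opposite QR is not acute, so the smallest enclosing circle has QR as diameter.
Centre = midpoint of QR = (0.5, -2.5), r² = 346/4 = 86.5.
The points at distance exactly r from the centre are Q, R — 2 points.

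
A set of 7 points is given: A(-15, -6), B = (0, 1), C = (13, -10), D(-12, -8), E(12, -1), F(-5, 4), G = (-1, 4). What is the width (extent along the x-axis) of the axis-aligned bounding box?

max x = 13, min x = -15, so width = 28.

28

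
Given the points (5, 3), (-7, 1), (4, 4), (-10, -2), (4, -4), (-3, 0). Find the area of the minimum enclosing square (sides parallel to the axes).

225

The bounding box has width 15 and height 8.
An axis-aligned square enclosing the set must have side ≥ max(width, height).
So the minimum side is max(15, 8) = 15.
Area = 15² = 225.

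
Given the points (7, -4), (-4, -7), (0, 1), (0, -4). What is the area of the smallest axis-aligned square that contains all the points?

121

The bounding box has width 11 and height 8.
An axis-aligned square enclosing the set must have side ≥ max(width, height).
So the minimum side is max(11, 8) = 11.
Area = 11² = 121.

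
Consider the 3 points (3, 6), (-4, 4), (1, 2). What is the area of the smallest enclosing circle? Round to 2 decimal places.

41.63

Call the three points A, B, C in the order given.
Side lengths²: AB² = 53, AC² = 20, BC² = 29.
Since AB² = 53 ≥ 29 + 20 = 49, the angle opposite AB is not acute, so the smallest enclosing circle has AB as diameter.
Centre = midpoint of AB = (-0.5, 5), r² = 53/4 = 13.25.
Area = π·r² = π·13.25 ≈ 41.63.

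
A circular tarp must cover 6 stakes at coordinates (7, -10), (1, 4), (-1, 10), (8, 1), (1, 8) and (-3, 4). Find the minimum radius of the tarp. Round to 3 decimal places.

By Welzl's lemma the MEC is supported by two points (diametrically opposite) or three points (on a circumcircle).
The farthest pair is (7, -10)–(-1, 10) with squared distance 464. The circle on this segment as diameter has centre (3, 0) and r² = 464/4 = 116.
Check (1, 4): distance² to centre = 20 ≤ 116, so it lies inside.
All remaining points lie in this disk, and no smaller disk contains both endpoints, so this is the minimum enclosing circle.
r = √116 ≈ 10.770.

10.770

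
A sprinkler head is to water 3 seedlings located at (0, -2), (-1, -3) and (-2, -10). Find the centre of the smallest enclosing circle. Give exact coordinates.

(-1, -6)

Call the three points A, B, C in the order given.
Side lengths²: AB² = 2, AC² = 68, BC² = 50.
Since AC² = 68 ≥ 50 + 2 = 52, the angle opposite AC is not acute, so the smallest enclosing circle has AC as diameter.
Centre = midpoint of AC = (-1, -6), r² = 68/4 = 17.
Centre = (-1, -6).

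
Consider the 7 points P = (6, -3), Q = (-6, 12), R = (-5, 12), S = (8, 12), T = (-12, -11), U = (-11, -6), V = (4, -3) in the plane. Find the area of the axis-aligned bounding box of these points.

460

x ranges over [-12, 8], width 20.
y ranges over [-11, 12], height 23.
Area = 20 × 23 = 460.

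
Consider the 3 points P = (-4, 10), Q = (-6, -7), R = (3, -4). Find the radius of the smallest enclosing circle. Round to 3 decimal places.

Side lengths²: PQ² = 293, PR² = 245, QR² = 90.
Since PQ² = 293 < 245 + 90 = 335, the triangle is acute, so the smallest enclosing circle is the circumcircle.
Circumcentre = (-53/14, 19/14), r² = 7325/98.
r = √(7325/98) ≈ 8.646.

8.646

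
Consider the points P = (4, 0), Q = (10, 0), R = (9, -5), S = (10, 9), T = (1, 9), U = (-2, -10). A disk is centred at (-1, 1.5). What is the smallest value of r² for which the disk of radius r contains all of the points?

177.25

The required radius is the distance from (-1, 1.5) to the farthest point.
Squared distances: 27.25, 123.25, 142.25, 177.25, 60.25, 133.25.
Maximum is 177.25, attained at S.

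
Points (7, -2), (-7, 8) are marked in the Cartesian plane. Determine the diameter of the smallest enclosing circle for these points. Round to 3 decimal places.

The smallest circle enclosing two points has them as diameter endpoints.
Centre = midpoint = (0, 3); r² = |(7, -2)−(-7, 8)|²/4 = 296/4 = 74.
Diameter = 2r = 2√74 ≈ 17.205.

17.205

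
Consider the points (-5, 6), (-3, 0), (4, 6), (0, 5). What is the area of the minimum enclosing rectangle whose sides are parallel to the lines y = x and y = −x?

In coordinates u = x + y, v = x − y the rectangle is axis-aligned; the map (x,y)→(u,v) scales areas by 2.
u-values: 1, -3, 10, 5; range = 10 − (-3) = 13.
v-values: -11, -3, -2, -5; range = -2 − (-11) = 9.
Area = (13 × 9) / 2 = 58.5.

58.5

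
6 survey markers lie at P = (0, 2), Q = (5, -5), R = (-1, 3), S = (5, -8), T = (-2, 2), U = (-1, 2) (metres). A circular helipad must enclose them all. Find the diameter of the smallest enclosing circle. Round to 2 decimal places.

The farthest pair is R–S with squared distance 157. The circle on this segment as diameter has centre (2, -2.5) and r² = 157/4 = 39.25.
Check P: distance² to centre = 24.25 ≤ 39.25, so it lies inside.
All remaining points lie in this disk, and no smaller disk contains both endpoints, so this is the minimum enclosing circle.
Diameter = 2r = 2√(39.25) ≈ 12.53.

12.53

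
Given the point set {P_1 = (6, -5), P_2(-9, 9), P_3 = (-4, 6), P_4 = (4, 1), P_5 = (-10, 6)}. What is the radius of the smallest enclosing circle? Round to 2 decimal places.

10.26

The minimum enclosing circle of a finite set is fixed by two of the points (as a diameter) or three (as a circumcircle).
The farthest pair is P_1–P_2 with squared distance 421. The circle on this segment as diameter has centre (-1.5, 2) and r² = 421/4 = 105.25.
Check P_3: distance² to centre = 22.25 ≤ 105.25, so it lies inside.
All remaining points lie in this disk, and no smaller disk contains both endpoints, so this is the minimum enclosing circle.
r = √(105.25) ≈ 10.26.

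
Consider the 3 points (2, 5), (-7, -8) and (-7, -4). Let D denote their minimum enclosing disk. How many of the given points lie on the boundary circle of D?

2

Call the three points A, B, C in the order given.
Side lengths²: AB² = 250, AC² = 162, BC² = 16.
Since AB² = 250 ≥ 162 + 16 = 178, the angle opposite AB is not acute, so the smallest enclosing circle has AB as diameter.
Centre = midpoint of AB = (-2.5, -1.5), r² = 250/4 = 62.5.
The points at distance exactly r from the centre are (2, 5), (-7, -8) — 2 points.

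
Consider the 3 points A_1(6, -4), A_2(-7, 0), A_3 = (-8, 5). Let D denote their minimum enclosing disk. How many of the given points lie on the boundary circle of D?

2

Side lengths²: A_1A_2² = 185, A_1A_3² = 277, A_2A_3² = 26.
Since A_1A_3² = 277 ≥ 185 + 26 = 211, the angle opposite A_1A_3 is not acute, so the smallest enclosing circle has A_1A_3 as diameter.
Centre = midpoint of A_1A_3 = (-1, 0.5), r² = 277/4 = 69.25.
The points at distance exactly r from the centre are A_1, A_3 — 2 points.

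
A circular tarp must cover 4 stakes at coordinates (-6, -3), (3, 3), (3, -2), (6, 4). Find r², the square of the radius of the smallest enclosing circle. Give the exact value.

48.25

By Welzl's lemma the MEC is supported by two points (diametrically opposite) or three points (on a circumcircle).
The farthest pair is (-6, -3)–(6, 4) with squared distance 193. The circle on this segment as diameter has centre (0, 0.5) and r² = 193/4 = 48.25.
Check (3, 3): distance² to centre = 15.25 ≤ 48.25, so it lies inside.
All remaining points lie in this disk, and no smaller disk contains both endpoints, so this is the minimum enclosing circle.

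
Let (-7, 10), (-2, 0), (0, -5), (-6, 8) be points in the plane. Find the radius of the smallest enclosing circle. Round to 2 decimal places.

The farthest pair is (-7, 10)–(0, -5) with squared distance 274. The circle on this segment as diameter has centre (-3.5, 2.5) and r² = 274/4 = 68.5.
Check (-2, 0): distance² to centre = 8.5 ≤ 68.5, so it lies inside.
All remaining points lie in this disk, and no smaller disk contains both endpoints, so this is the minimum enclosing circle.
r = √(68.5) ≈ 8.28.

8.28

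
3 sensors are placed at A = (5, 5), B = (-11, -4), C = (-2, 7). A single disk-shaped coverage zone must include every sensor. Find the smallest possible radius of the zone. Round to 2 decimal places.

Side lengths²: AB² = 337, AC² = 53, BC² = 202.
Since AB² = 337 ≥ 202 + 53 = 255, the angle opposite AB is not acute, so the smallest enclosing circle has AB as diameter.
Centre = midpoint of AB = (-3, 0.5), r² = 337/4 = 84.25.
r = √(84.25) ≈ 9.18.

9.18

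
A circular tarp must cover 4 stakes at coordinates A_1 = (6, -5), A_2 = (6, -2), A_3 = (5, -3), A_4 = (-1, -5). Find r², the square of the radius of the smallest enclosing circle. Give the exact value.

14.5

The farthest pair is A_2–A_4 with squared distance 58. The circle on this segment as diameter has centre (2.5, -3.5) and r² = 58/4 = 14.5.
Check A_1: distance² to centre = 14.5 ≤ 14.5, so it lies inside.
All remaining points lie in this disk, and no smaller disk contains both endpoints, so this is the minimum enclosing circle.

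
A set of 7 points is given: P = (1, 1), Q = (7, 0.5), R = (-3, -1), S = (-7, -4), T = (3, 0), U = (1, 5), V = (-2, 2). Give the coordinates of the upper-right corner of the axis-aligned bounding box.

x-range [-7, 7], y-range [-4, 5].
The upper-right corner is (7, 5).

(7, 5)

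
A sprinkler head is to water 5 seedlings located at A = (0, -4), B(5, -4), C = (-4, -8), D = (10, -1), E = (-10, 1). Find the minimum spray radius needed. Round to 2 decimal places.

A smallest enclosing disk is always determined by at most three of the input points on its boundary.
The farthest pair is D–E with squared distance 404. The circle on this segment as diameter has centre (0, 0) and r² = 404/4 = 101.
Check A: distance² to centre = 16 ≤ 101, so it lies inside.
All remaining points lie in this disk, and no smaller disk contains both endpoints, so this is the minimum enclosing circle.
r = √101 ≈ 10.05.

10.05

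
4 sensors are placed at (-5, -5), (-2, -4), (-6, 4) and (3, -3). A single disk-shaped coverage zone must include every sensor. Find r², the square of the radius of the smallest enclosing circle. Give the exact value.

45305/1369

The minimum enclosing circle of a finite set is fixed by two of the points (as a diameter) or three (as a circumcircle).
The minimum enclosing circle is determined by three boundary points: (-5, -5), (-6, 4), (3, -3).
Their circumcentre is (-73/37, -4/37) with r² = 45305/1369.
The farthest remaining point (-2, -4) is at distance² 20737/1369 ≤ 45305/1369.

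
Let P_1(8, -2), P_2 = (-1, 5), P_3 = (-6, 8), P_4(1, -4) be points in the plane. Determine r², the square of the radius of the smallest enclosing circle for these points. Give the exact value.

The farthest pair is P_1–P_3 with squared distance 296. The circle on this segment as diameter has centre (1, 3) and r² = 296/4 = 74.
Check P_2: distance² to centre = 8 ≤ 74, so it lies inside.
All remaining points lie in this disk, and no smaller disk contains both endpoints, so this is the minimum enclosing circle.

74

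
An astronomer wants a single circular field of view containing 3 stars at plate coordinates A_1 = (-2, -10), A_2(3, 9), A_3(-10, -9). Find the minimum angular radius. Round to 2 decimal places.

11.10

Side lengths²: A_1A_2² = 386, A_1A_3² = 65, A_2A_3² = 493.
Since A_2A_3² = 493 ≥ 386 + 65 = 451, the angle opposite A_2A_3 is not acute, so the smallest enclosing circle has A_2A_3 as diameter.
Centre = midpoint of A_2A_3 = (-3.5, 0), r² = 493/4 = 123.25.
r = √(123.25) ≈ 11.10.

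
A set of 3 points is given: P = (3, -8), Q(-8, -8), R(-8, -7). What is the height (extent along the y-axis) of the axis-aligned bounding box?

max y = -7, min y = -8, so height = 1.

1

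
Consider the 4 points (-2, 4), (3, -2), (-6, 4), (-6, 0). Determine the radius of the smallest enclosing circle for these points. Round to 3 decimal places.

The minimum enclosing circle of a finite set is fixed by two of the points (as a diameter) or three (as a circumcircle).
The farthest pair is (3, -2)–(-6, 4) with squared distance 117. The circle on this segment as diameter has centre (-1.5, 1) and r² = 117/4 = 29.25.
Check (-2, 4): distance² to centre = 9.25 ≤ 29.25, so it lies inside.
All remaining points lie in this disk, and no smaller disk contains both endpoints, so this is the minimum enclosing circle.
r = √(29.25) ≈ 5.408.

5.408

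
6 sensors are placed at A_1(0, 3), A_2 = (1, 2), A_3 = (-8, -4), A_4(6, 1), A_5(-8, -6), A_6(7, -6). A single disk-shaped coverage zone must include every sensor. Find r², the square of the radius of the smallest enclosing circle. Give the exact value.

62.5

The minimum enclosing circle of a finite set is fixed by two of the points (as a diameter) or three (as a circumcircle).
The minimum enclosing circle is determined by three boundary points: A_4, A_5, A_6.
Their circumcentre is (-0.5, -3.5) with r² = 62.5.
The farthest remaining point A_3 is at distance² 56.5 ≤ 62.5.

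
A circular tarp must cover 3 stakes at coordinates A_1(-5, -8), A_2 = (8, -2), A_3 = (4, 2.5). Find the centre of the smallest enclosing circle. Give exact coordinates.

(12/11, -181/44)

Side lengths²: A_1A_2² = 205, A_1A_3² = 191.25, A_2A_3² = 36.25.
Since A_1A_2² = 205 < 191.25 + 36.25 = 227.5, the triangle is acute, so the smallest enclosing circle is the circumcircle.
Circumcentre = (12/11, -181/44), r² = 101065/1936.
Centre = (12/11, -181/44).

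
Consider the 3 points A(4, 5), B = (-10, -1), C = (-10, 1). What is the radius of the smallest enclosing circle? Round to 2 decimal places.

Side lengths²: AB² = 232, AC² = 212, BC² = 4.
Since AB² = 232 ≥ 212 + 4 = 216, the angle opposite AB is not acute, so the smallest enclosing circle has AB as diameter.
Centre = midpoint of AB = (-3, 2), r² = 232/4 = 58.
r = √58 ≈ 7.62.

7.62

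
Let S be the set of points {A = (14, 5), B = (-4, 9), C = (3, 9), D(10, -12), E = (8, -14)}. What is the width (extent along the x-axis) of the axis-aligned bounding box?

max x = 14, min x = -4, so width = 18.

18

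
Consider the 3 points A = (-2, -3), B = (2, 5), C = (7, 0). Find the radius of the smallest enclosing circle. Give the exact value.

Side lengths²: AB² = 80, AC² = 90, BC² = 50.
Since AC² = 90 < 80 + 50 = 130, the triangle is acute, so the smallest enclosing circle is the circumcircle.
Circumcentre = (2, 0), r² = 25.
r = √25 = 5.

5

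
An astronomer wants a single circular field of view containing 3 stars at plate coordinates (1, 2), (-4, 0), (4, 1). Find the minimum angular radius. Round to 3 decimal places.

Call the three points A, B, C in the order given.
Side lengths²: AB² = 29, AC² = 10, BC² = 65.
Since BC² = 65 ≥ 29 + 10 = 39, the angle opposite BC is not acute, so the smallest enclosing circle has BC as diameter.
Centre = midpoint of BC = (0, 0.5), r² = 65/4 = 16.25.
r = √(16.25) ≈ 4.031.

4.031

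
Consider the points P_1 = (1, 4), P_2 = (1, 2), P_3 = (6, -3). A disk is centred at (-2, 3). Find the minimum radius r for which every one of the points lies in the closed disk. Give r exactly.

10

The required radius is the distance from (-2, 3) to the farthest point.
Squared distances: 10, 10, 100.
Maximum is 100, attained at P_3.
r = √100 = 10.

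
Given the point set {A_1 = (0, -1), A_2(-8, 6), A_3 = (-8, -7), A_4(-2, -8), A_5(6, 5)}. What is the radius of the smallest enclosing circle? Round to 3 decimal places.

9.243

By Welzl's lemma the MEC is supported by two points (diametrically opposite) or three points (on a circumcircle).
The minimum enclosing circle is determined by three boundary points: A_2, A_3, A_5.
Their circumcentre is (-10/7, -0.5) with r² = 16745/196.
The farthest remaining point A_4 is at distance² 11089/196 ≤ 16745/196.
r = √(16745/196) ≈ 9.243.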